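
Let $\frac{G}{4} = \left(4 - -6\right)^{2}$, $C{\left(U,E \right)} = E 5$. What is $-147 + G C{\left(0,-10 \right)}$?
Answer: $-20147$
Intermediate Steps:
$C{\left(U,E \right)} = 5 E$
$G = 400$ ($G = 4 \left(4 - -6\right)^{2} = 4 \left(4 + 6\right)^{2} = 4 \cdot 10^{2} = 4 \cdot 100 = 400$)
$-147 + G C{\left(0,-10 \right)} = -147 + 400 \cdot 5 \left(-10\right) = -147 + 400 \left(-50\right) = -147 - 20000 = -20147$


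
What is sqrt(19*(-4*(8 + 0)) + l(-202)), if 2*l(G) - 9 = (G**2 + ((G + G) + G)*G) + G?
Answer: sqrt(323614)/2 ≈ 284.44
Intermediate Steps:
l(G) = 9/2 + G/2 + 2*G**2 (l(G) = 9/2 + ((G**2 + ((G + G) + G)*G) + G)/2 = 9/2 + ((G**2 + (2*G + G)*G) + G)/2 = 9/2 + ((G**2 + (3*G)*G) + G)/2 = 9/2 + ((G**2 + 3*G**2) + G)/2 = 9/2 + (4*G**2 + G)/2 = 9/2 + (G + 4*G**2)/2 = 9/2 + (G/2 + 2*G**2) = 9/2 + G/2 + 2*G**2)
sqrt(19*(-4*(8 + 0)) + l(-202)) = sqrt(19*(-4*(8 + 0)) + (9/2 + (1/2)*(-202) + 2*(-202)**2)) = sqrt(19*(-4*8) + (9/2 - 101 + 2*40804)) = sqrt(19*(-32) + (9/2 - 101 + 81608)) = sqrt(-608 + 163023/2) = sqrt(161807/2) = sqrt(323614)/2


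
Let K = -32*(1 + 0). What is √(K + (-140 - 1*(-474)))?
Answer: √302 ≈ 17.378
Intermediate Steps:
K = -32 (K = -32*1 = -32)
√(K + (-140 - 1*(-474))) = √(-32 + (-140 - 1*(-474))) = √(-32 + (-140 + 474)) = √(-32 + 334) = √302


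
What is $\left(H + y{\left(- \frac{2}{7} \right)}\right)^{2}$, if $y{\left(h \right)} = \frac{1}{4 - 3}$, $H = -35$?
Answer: $1156$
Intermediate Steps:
$y{\left(h \right)} = 1$ ($y{\left(h \right)} = 1^{-1} = 1$)
$\left(H + y{\left(- \frac{2}{7} \right)}\right)^{2} = \left(-35 + 1\right)^{2} = \left(-34\right)^{2} = 1156$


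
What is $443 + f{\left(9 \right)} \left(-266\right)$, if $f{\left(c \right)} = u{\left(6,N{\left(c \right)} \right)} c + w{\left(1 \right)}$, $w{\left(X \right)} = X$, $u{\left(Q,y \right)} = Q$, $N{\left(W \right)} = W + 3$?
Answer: $-14187$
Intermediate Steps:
$N{\left(W \right)} = 3 + W$
$f{\left(c \right)} = 1 + 6 c$ ($f{\left(c \right)} = 6 c + 1 = 1 + 6 c$)
$443 + f{\left(9 \right)} \left(-266\right) = 443 + \left(1 + 6 \cdot 9\right) \left(-266\right) = 443 + \left(1 + 54\right) \left(-266\right) = 443 + 55 \left(-266\right) = 443 - 14630 = -14187$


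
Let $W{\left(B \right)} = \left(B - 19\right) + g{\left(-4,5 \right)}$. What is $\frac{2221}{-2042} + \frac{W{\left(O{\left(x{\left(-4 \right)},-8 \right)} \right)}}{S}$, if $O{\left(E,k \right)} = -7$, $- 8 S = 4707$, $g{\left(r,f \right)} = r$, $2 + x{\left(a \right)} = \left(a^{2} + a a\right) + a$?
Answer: $- \frac{3321389}{3203898} \approx -1.0367$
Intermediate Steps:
$x{\left(a \right)} = -2 + a + 2 a^{2}$ ($x{\left(a \right)} = -2 + \left(\left(a^{2} + a a\right) + a\right) = -2 + \left(\left(a^{2} + a^{2}\right) + a\right) = -2 + \left(2 a^{2} + a\right) = -2 + \left(a + 2 a^{2}\right) = -2 + a + 2 a^{2}$)
$S = - \frac{4707}{8}$ ($S = \left(- \frac{1}{8}\right) 4707 = - \frac{4707}{8} \approx -588.38$)
$W{\left(B \right)} = -23 + B$ ($W{\left(B \right)} = \left(B - 19\right) - 4 = \left(-19 + B\right) - 4 = -23 + B$)
$\frac{2221}{-2042} + \frac{W{\left(O{\left(x{\left(-4 \right)},-8 \right)} \right)}}{S} = \frac{2221}{-2042} + \frac{-23 - 7}{- \frac{4707}{8}} = 2221 \left(- \frac{1}{2042}\right) - - \frac{80}{1569} = - \frac{2221}{2042} + \frac{80}{1569} = - \frac{3321389}{3203898}$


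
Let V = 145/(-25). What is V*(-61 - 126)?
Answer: 5423/5 ≈ 1084.6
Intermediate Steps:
V = -29/5 (V = 145*(-1/25) = -29/5 ≈ -5.8000)
V*(-61 - 126) = -29*(-61 - 126)/5 = -29/5*(-187) = 5423/5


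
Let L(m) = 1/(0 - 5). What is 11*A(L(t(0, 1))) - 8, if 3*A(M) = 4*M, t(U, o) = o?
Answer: -164/15 ≈ -10.933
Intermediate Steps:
L(m) = -⅕ (L(m) = 1/(-5) = -⅕)
A(M) = 4*M/3 (A(M) = (4*M)/3 = 4*M/3)
11*A(L(t(0, 1))) - 8 = 11*((4/3)*(-⅕)) - 8 = 11*(-4/15) - 8 = -44/15 - 8 = -164/15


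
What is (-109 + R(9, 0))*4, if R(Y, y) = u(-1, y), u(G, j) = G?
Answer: -440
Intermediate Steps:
R(Y, y) = -1
(-109 + R(9, 0))*4 = (-109 - 1)*4 = -110*4 = -440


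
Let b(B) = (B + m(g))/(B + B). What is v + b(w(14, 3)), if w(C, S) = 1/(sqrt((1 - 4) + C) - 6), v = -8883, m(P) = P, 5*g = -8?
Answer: -88777/10 - 4*sqrt(11)/5 ≈ -8880.4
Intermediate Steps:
g = -8/5 (g = (1/5)*(-8) = -8/5 ≈ -1.6000)
w(C, S) = 1/(-6 + sqrt(-3 + C)) (w(C, S) = 1/(sqrt(-3 + C) - 6) = 1/(-6 + sqrt(-3 + C)))
b(B) = (-8/5 + B)/(2*B) (b(B) = (B - 8/5)/(B + B) = (-8/5 + B)/((2*B)) = (-8/5 + B)*(1/(2*B)) = (-8/5 + B)/(2*B))
v + b(w(14, 3)) = -8883 + (-8 + 5/(-6 + sqrt(-3 + 14)))/(10*(1/(-6 + sqrt(-3 + 14)))) = -8883 + (-8 + 5/(-6 + sqrt(11)))/(10*(1/(-6 + sqrt(11)))) = -8883 + (-6 + sqrt(11))*(-8 + 5/(-6 + sqrt(11)))/10 = -8883 + (-8 + 5/(-6 + sqrt(11)))*(-6 + sqrt(11))/10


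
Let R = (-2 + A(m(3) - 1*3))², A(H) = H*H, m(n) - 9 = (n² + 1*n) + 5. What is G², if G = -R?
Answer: 77133397441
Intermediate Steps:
m(n) = 14 + n + n² (m(n) = 9 + ((n² + 1*n) + 5) = 9 + ((n² + n) + 5) = 9 + ((n + n²) + 5) = 9 + (5 + n + n²) = 14 + n + n²)
A(H) = H²
R = 277729 (R = (-2 + ((14 + 3 + 3²) - 1*3)²)² = (-2 + ((14 + 3 + 9) - 3)²)² = (-2 + (26 - 3)²)² = (-2 + 23²)² = (-2 + 529)² = 527² = 277729)
G = -277729 (G = -1*277729 = -277729)
G² = (-277729)² = 77133397441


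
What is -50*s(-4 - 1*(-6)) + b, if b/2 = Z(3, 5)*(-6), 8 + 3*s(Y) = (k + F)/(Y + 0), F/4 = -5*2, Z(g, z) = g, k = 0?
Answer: 1292/3 ≈ 430.67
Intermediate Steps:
F = -40 (F = 4*(-5*2) = 4*(-10) = -40)
s(Y) = -8/3 - 40/(3*Y) (s(Y) = -8/3 + ((0 - 40)/(Y + 0))/3 = -8/3 + (-40/Y)/3 = -8/3 - 40/(3*Y))
b = -36 (b = 2*(3*(-6)) = 2*(-18) = -36)
-50*s(-4 - 1*(-6)) + b = -400*(-5 - (-4 - 1*(-6)))/(3*(-4 - 1*(-6))) - 36 = -400*(-5 - (-4 + 6))/(3*(-4 + 6)) - 36 = -400*(-5 - 1*2)/(3*2) - 36 = -400*(-5 - 2)/(3*2) - 36 = -400*(-7)/(3*2) - 36 = -50*(-28/3) - 36 = 1400/3 - 36 = 1292/3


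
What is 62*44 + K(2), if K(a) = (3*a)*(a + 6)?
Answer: 2776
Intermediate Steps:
K(a) = 3*a*(6 + a) (K(a) = (3*a)*(6 + a) = 3*a*(6 + a))
62*44 + K(2) = 62*44 + 3*2*(6 + 2) = 2728 + 3*2*8 = 2728 + 48 = 2776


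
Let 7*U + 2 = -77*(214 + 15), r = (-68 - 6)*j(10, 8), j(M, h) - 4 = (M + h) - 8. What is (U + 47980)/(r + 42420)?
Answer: 318225/289688 ≈ 1.0985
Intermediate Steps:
j(M, h) = -4 + M + h (j(M, h) = 4 + ((M + h) - 8) = 4 + (-8 + M + h) = -4 + M + h)
r = -1036 (r = (-68 - 6)*(-4 + 10 + 8) = -74*14 = -1036)
U = -17635/7 (U = -2/7 + (-77*(214 + 15))/7 = -2/7 + (-77*229)/7 = -2/7 + (1/7)*(-17633) = -2/7 - 2519 = -17635/7 ≈ -2519.3)
(U + 47980)/(r + 42420) = (-17635/7 + 47980)/(-1036 + 42420) = (318225/7)/41384 = (318225/7)*(1/41384) = 318225/289688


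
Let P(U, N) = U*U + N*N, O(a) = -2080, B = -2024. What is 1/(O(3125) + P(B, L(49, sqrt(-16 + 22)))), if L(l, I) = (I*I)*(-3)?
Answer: 1/4094820 ≈ 2.4421e-7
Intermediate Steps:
L(l, I) = -3*I**2 (L(l, I) = I**2*(-3) = -3*I**2)
P(U, N) = N**2 + U**2 (P(U, N) = U**2 + N**2 = N**2 + U**2)
1/(O(3125) + P(B, L(49, sqrt(-16 + 22)))) = 1/(-2080 + ((-3*(sqrt(-16 + 22))**2)**2 + (-2024)**2)) = 1/(-2080 + ((-3*(sqrt(6))**2)**2 + 4096576)) = 1/(-2080 + ((-3*6)**2 + 4096576)) = 1/(-2080 + ((-18)**2 + 4096576)) = 1/(-2080 + (324 + 4096576)) = 1/(-2080 + 4096900) = 1/4094820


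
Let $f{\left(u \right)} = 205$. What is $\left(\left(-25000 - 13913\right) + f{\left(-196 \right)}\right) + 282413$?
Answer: $243705$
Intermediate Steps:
$\left(\left(-25000 - 13913\right) + f{\left(-196 \right)}\right) + 282413 = \left(\left(-25000 - 13913\right) + 205\right) + 282413 = \left(-38913 + 205\right) + 282413 = -38708 + 282413 = 243705$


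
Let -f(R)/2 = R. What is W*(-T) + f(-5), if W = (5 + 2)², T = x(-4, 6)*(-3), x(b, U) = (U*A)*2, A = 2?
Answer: 3538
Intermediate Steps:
x(b, U) = 4*U (x(b, U) = (U*2)*2 = (2*U)*2 = 4*U)
f(R) = -2*R
T = -72 (T = (4*6)*(-3) = 24*(-3) = -72)
W = 49 (W = 7² = 49)
W*(-T) + f(-5) = 49*(-1*(-72)) - 2*(-5) = 49*72 + 10 = 3528 + 10 = 3538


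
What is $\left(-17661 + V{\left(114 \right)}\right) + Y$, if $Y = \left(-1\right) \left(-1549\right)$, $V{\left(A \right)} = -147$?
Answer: $-16259$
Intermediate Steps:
$Y = 1549$
$\left(-17661 + V{\left(114 \right)}\right) + Y = \left(-17661 - 147\right) + 1549 = -17808 + 1549 = -16259$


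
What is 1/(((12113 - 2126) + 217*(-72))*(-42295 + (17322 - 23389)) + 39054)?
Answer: 1/272655648 ≈ 3.6676e-9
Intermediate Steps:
1/(((12113 - 2126) + 217*(-72))*(-42295 + (17322 - 23389)) + 39054) = 1/((9987 - 15624)*(-42295 - 6067) + 39054) = 1/(-5637*(-48362) + 39054) = 1/(272616594 + 39054) = 1/272655648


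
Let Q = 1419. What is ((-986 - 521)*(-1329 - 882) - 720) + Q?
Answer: 3332676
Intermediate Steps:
((-986 - 521)*(-1329 - 882) - 720) + Q = ((-986 - 521)*(-1329 - 882) - 720) + 1419 = (-1507*(-2211) - 720) + 1419 = (3331977 - 720) + 1419 = 3331257 + 1419 = 3332676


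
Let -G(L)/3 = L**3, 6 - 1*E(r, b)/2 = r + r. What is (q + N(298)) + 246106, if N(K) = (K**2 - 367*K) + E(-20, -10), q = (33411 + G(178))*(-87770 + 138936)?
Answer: -863980919634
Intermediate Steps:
E(r, b) = 12 - 4*r (E(r, b) = 12 - 2*(r + r) = 12 - 4*r)
G(L) = -3*L**3
q = -863981145270 (q = (33411 - 3*178**3)*(-87770 + 138936) = (33411 - 3*5639752)*51166 = (33411 - 16919256)*51166 = -16885845*51166 = -863981145270)
N(K) = 92 + K**2 - 367*K (N(K) = (K**2 - 367*K) + (12 - 4*(-20)) = (K**2 - 367*K) + (12 + 80) = (K**2 - 367*K) + 92 = 92 + K**2 - 367*K)
(q + N(298)) + 246106 = (-863981145270 + (92 + 298**2 - 367*298)) + 246106 = (-863981145270 + (92 + 88804 - 109366)) + 246106 = (-863981145270 - 20470) + 246106 = -863981165740 + 246106 = -863980919634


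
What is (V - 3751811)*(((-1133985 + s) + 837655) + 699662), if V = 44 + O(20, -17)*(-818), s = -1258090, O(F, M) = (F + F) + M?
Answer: 3222934274398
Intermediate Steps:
O(F, M) = M + 2*F (O(F, M) = 2*F + M = M + 2*F)
V = -18770 (V = 44 + (-17 + 2*20)*(-818) = 44 + (-17 + 40)*(-818) = 44 + 23*(-818) = 44 - 18814 = -18770)
(V - 3751811)*(((-1133985 + s) + 837655) + 699662) = (-18770 - 3751811)*(((-1133985 - 1258090) + 837655) + 699662) = -3770581*((-2392075 + 837655) + 699662) = -3770581*(-1554420 + 699662) = -3770581*(-854758) = 3222934274398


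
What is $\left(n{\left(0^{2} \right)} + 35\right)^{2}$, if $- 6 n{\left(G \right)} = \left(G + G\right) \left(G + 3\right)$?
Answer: $1225$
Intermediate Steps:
$n{\left(G \right)} = - \frac{G \left(3 + G\right)}{3}$ ($n{\left(G \right)} = - \frac{\left(G + G\right) \left(G + 3\right)}{6} = - \frac{2 G \left(3 + G\right)}{6} = - \frac{G \left(3 + G\right)}{3}$)
$\left(n{\left(0^{2} \right)} + 35\right)^{2} = \left(- \frac{0^{2} \left(3 + 0^{2}\right)}{3} + 35\right)^{2} = \left(\left(- \frac{1}{3}\right) 0 \left(3 + 0\right) + 35\right)^{2} = \left(\left(- \frac{1}{3}\right) 0 \cdot 3 + 35\right)^{2} = \left(0 + 35\right)^{2} = 35^{2} = 1225$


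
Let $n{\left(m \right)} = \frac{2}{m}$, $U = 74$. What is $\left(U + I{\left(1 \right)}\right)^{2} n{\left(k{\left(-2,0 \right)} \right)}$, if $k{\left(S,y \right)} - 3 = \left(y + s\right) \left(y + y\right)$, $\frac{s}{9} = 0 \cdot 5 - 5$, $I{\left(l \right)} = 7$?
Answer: $4374$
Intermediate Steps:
$s = -45$ ($s = 9 \left(0 \cdot 5 - 5\right) = 9 \left(0 - 5\right) = 9 \left(-5\right) = -45$)
$k{\left(S,y \right)} = 3 + 2 y \left(-45 + y\right)$ ($k{\left(S,y \right)} = 3 + \left(y - 45\right) \left(y + y\right) = 3 + \left(-45 + y\right) 2 y = 3 + 2 y \left(-45 + y\right)$)
$\left(U + I{\left(1 \right)}\right)^{2} n{\left(k{\left(-2,0 \right)} \right)} = \left(74 + 7\right)^{2} \frac{2}{3 - 0 + 2 \cdot 0^{2}} = 81^{2} \frac{2}{3 + 0 + 2 \cdot 0} = 6561 \frac{2}{3 + 0 + 0} = 6561 \cdot \frac{2}{3} = 4374$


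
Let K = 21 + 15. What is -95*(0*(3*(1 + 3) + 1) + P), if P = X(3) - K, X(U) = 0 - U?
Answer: 3705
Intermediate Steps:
X(U) = -U
K = 36
P = -39 (P = -1*3 - 1*36 = -3 - 36 = -39)
-95*(0*(3*(1 + 3) + 1) + P) = -95*(0*(3*(1 + 3) + 1) - 39) = -95*(0*(3*4 + 1) - 39) = -95*(0*(12 + 1) - 39) = -95*(0*13 - 39) = -95*(0 - 39) = -95*(-39) = 3705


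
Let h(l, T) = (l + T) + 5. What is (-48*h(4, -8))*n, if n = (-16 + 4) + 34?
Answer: -1056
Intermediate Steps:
n = 22 (n = -12 + 34 = 22)
h(l, T) = 5 + T + l (h(l, T) = (T + l) + 5 = 5 + T + l)
(-48*h(4, -8))*n = -48*(5 - 8 + 4)*22 = -48*1*22 = -48*22 = -1056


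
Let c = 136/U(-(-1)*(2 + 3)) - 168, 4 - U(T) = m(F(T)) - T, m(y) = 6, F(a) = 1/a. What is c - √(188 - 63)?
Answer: -368/3 - 5*√5 ≈ -133.85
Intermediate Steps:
U(T) = -2 + T (U(T) = 4 - (6 - T) = 4 + (-6 + T) = -2 + T)
c = -368/3 (c = 136/(-2 - (-1)*(2 + 3)) - 168 = 136/(-2 - (-1)*5) - 168 = 136/(-2 - 1*(-5)) - 168 = 136/(-2 + 5) - 168 = 136/3 - 168 = -368/3 ≈ -122.67)
c - √(188 - 63) = -368/3 - √(188 - 63) = -368/3 - √125 = -368/3 - 5*√5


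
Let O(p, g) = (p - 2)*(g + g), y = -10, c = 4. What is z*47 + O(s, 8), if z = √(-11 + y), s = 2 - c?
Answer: -64 + 47*I*√21 ≈ -64.0 + 215.38*I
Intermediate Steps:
s = -2 (s = 2 - 1*4 = 2 - 4 = -2)
O(p, g) = 2*g*(-2 + p) (O(p, g) = (-2 + p)*(2*g) = 2*g*(-2 + p))
z = I*√21 (z = √(-11 - 10) = √(-21) = I*√21 ≈ 4.5826*I)
z*47 + O(s, 8) = (I*√21)*47 + 2*8*(-2 - 2) = 47*I*√21 + 2*8*(-4) = 47*I*√21 - 64 = -64 + 47*I*√21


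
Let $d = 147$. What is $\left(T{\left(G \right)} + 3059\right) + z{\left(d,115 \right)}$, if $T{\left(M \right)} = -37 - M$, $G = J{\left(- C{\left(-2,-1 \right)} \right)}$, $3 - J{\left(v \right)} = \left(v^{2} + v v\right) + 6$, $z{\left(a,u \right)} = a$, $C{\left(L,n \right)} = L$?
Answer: $3180$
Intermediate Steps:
$J{\left(v \right)} = -3 - 2 v^{2}$ ($J{\left(v \right)} = 3 - \left(\left(v^{2} + v v\right) + 6\right) = 3 - \left(\left(v^{2} + v^{2}\right) + 6\right) = 3 - \left(2 v^{2} + 6\right) = 3 - \left(6 + 2 v^{2}\right) = -3 - 2 v^{2}$)
$G = -11$ ($G = -3 - 2 \left(\left(-1\right) \left(-2\right)\right)^{2} = -3 - 2 \cdot 2^{2} = -3 - 8 = -11$)
$\left(T{\left(G \right)} + 3059\right) + z{\left(d,115 \right)} = \left(\left(-37 - -11\right) + 3059\right) + 147 = \left(\left(-37 + 11\right) + 3059\right) + 147 = \left(-26 + 3059\right) + 147 = 3033 + 147 = 3180$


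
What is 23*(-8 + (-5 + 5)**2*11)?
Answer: -184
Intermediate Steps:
23*(-8 + (-5 + 5)**2*11) = 23*(-8 + 0**2*11) = 23*(-8 + 0*11) = 23*(-8 + 0) = 23*(-8) = -184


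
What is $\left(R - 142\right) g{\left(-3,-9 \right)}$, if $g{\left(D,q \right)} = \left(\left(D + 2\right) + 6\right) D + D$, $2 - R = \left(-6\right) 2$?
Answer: $2304$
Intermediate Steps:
$R = 14$ ($R = 2 - \left(-6\right) 2 = 2 - -12 = 2 + 12 = 14$)
$g{\left(D,q \right)} = D + D \left(8 + D\right)$ ($g{\left(D,q \right)} = \left(\left(2 + D\right) + 6\right) D + D = \left(8 + D\right) D + D = D \left(8 + D\right) + D = D + D \left(8 + D\right)$)
$\left(R - 142\right) g{\left(-3,-9 \right)} = \left(14 - 142\right) \left(- 3 \left(9 - 3\right)\right) = - 128 \left(\left(-3\right) 6\right) = \left(-128\right) \left(-18\right) = 2304$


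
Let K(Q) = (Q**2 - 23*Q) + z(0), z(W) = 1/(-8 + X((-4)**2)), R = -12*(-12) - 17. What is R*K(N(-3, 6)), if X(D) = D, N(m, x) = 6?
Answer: -103505/8 ≈ -12938.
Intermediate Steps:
R = 127 (R = 144 - 17 = 127)
z(W) = 1/8 (z(W) = 1/(-8 + (-4)**2) = 1/(-8 + 16) = 1/8)
K(Q) = 1/8 + Q**2 - 23*Q (K(Q) = (Q**2 - 23*Q) + 1/8 = 1/8 + Q**2 - 23*Q)
R*K(N(-3, 6)) = 127*(1/8 + 6**2 - 23*6) = 127*(1/8 + 36 - 138) = 127*(-815/8) = -103505/8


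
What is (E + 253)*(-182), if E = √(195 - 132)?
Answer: -46046 - 546*√7 ≈ -47491.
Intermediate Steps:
E = 3*√7 (E = √63 = 3*√7 ≈ 7.9373)
(E + 253)*(-182) = (3*√7 + 253)*(-182) = (253 + 3*√7)*(-182) = -46046 - 546*√7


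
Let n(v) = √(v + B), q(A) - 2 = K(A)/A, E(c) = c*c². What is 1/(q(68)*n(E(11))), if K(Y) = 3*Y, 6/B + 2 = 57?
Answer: √4026605/366055 ≈ 0.0054818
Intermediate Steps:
B = 6/55 (B = 6/(-2 + 57) = 6/55 ≈ 0.10909)
E(c) = c³
q(A) = 5 (q(A) = 2 + (3*A)/A = 2 + 3 = 5)
n(v) = √(6/55 + v) (n(v) = √(v + 6/55) = √(6/55 + v))
1/(q(68)*n(E(11))) = 1/(5*((√(330 + 3025*11³)/55))) = 1/(5*((√(330 + 3025*1331)/55))) = 1/(5*((√(330 + 4026275)/55))) = 1/(5*((√4026605/55))) = (√4026605/73211)/5 = √4026605/366055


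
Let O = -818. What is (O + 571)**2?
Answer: 61009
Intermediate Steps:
(O + 571)**2 = (-818 + 571)**2 = (-247)**2 = 61009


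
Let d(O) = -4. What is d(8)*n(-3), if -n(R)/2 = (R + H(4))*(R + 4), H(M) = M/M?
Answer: -16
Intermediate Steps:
H(M) = 1
n(R) = -2*(1 + R)*(4 + R) (n(R) = -2*(R + 1)*(R + 4) = -2*(1 + R)*(4 + R))
d(8)*n(-3) = -4*(-8 - 10*(-3) - 2*(-3)²) = -4*(-8 + 30 - 2*9) = -4*(-8 + 30 - 18) = -4*4 = -16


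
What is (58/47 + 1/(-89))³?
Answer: 133824895875/73191996487 ≈ 1.8284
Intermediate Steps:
(58/47 + 1/(-89))³ = (58*(1/47) + 1*(-1/89))³ = (58/47 - 1/89)³ = (5115/4183)³ = 133824895875/73191996487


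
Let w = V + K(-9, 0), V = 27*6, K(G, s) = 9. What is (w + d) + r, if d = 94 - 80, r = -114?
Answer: 71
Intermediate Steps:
V = 162
w = 171 (w = 162 + 9 = 171)
d = 14
(w + d) + r = (171 + 14) - 114 = 185 - 114 = 71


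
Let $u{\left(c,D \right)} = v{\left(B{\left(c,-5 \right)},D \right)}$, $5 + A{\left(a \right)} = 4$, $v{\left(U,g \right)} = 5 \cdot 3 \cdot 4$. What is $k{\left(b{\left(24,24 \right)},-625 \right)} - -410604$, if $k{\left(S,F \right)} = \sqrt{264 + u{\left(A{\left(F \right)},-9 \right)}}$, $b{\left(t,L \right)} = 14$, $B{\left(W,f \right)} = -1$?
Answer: $410622$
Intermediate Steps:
$v{\left(U,g \right)} = 60$ ($v{\left(U,g \right)} = 15 \cdot 4 = 60$)
$A{\left(a \right)} = -1$ ($A{\left(a \right)} = -5 + 4 = -1$)
$u{\left(c,D \right)} = 60$
$k{\left(S,F \right)} = 18$ ($k{\left(S,F \right)} = \sqrt{264 + 60} = \sqrt{324} = 18$)
$k{\left(b{\left(24,24 \right)},-625 \right)} - -410604 = 18 - -410604 = 18 + 410604 = 410622$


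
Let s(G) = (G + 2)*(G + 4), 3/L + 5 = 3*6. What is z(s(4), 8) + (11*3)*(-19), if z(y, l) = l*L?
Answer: -8127/13 ≈ -625.15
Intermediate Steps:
L = 3/13 (L = 3/(-5 + 3*6) = 3/(-5 + 18) = 3/13 ≈ 0.23077)
s(G) = (2 + G)*(4 + G)
z(y, l) = 3*l/13 (z(y, l) = l*(3/13) = 3*l/13)
z(s(4), 8) + (11*3)*(-19) = (3/13)*8 + (11*3)*(-19) = 24/13 + 33*(-19) = 24/13 - 627 = -8127/13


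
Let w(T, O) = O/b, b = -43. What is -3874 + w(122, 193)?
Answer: -166775/43 ≈ -3878.5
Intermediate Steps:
w(T, O) = -O/43 (w(T, O) = O/(-43) = O*(-1/43) = -O/43)
-3874 + w(122, 193) = -3874 - 1/43*193 = -3874 - 193/43 = -166775/43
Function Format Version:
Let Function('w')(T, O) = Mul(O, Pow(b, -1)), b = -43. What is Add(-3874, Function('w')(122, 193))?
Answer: Rational(-166775, 43) ≈ -3878.5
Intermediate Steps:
Function('w')(T, O) = Mul(Rational(-1, 43), O) (Function('w')(T, O) = Mul(O, Pow(-43, -1)) = Mul(O, Rational(-1, 43)) = Mul(Rational(-1, 43), O))
Add(-3874, Function('w')(122, 193)) = Add(-3874, Mul(Rational(-1, 43), 193)) = Add(-3874, Rational(-193, 43)) = Rational(-166775, 43)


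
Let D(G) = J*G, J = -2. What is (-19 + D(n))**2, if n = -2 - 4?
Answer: 49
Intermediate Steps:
n = -6
D(G) = -2*G
(-19 + D(n))**2 = (-19 - 2*(-6))**2 = (-19 + 12)**2 = (-7)**2 = 49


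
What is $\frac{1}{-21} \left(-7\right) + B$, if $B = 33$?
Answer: $\frac{100}{3} \approx 33.333$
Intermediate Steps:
$\frac{1}{-21} \left(-7\right) + B = \frac{1}{-21} \left(-7\right) + 33 = \left(- \frac{1}{21}\right) \left(-7\right) + 33 = \frac{1}{3} + 33 = \frac{100}{3}$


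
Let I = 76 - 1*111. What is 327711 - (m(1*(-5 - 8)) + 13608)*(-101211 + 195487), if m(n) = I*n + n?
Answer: -1324250089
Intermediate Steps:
I = -35 (I = 76 - 111 = -35)
m(n) = -34*n (m(n) = -35*n + n = -34*n)
327711 - (m(1*(-5 - 8)) + 13608)*(-101211 + 195487) = 327711 - (-34*(-5 - 8) + 13608)*(-101211 + 195487) = 327711 - (-34*(-13) + 13608)*94276 = 327711 - (442 + 13608)*94276 = 327711 - 14050*94276 = 327711 - 1*1324577800 = 327711 - 1324577800 = -1324250089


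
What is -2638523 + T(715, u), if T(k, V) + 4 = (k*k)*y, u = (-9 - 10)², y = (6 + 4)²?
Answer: 48483973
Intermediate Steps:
y = 100 (y = 10² = 100)
u = 361 (u = (-19)² = 361)
T(k, V) = -4 + 100*k² (T(k, V) = -4 + (k*k)*100 = -4 + k²*100 = -4 + 100*k²)
-2638523 + T(715, u) = -2638523 + (-4 + 100*715²) = -2638523 + (-4 + 100*511225) = -2638523 + (-4 + 51122500) = -2638523 + 51122496 = 48483973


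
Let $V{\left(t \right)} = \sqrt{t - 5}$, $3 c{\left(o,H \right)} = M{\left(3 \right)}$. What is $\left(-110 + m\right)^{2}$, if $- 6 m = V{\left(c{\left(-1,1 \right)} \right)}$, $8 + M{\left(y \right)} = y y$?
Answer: $\frac{\left(1980 + i \sqrt{42}\right)^{2}}{324} \approx 12100.0 + 79.209 i$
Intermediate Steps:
$M{\left(y \right)} = -8 + y^{2}$ ($M{\left(y \right)} = -8 + y y = -8 + y^{2}$)
$c{\left(o,H \right)} = \frac{1}{3}$ ($c{\left(o,H \right)} = \frac{-8 + 3^{2}}{3} = \frac{-8 + 9}{3} = \frac{1}{3} \cdot 1 = \frac{1}{3}$)
$V{\left(t \right)} = \sqrt{-5 + t}$
$m = - \frac{i \sqrt{42}}{18}$ ($m = - \frac{\sqrt{-5 + \frac{1}{3}}}{6} = - \frac{\sqrt{- \frac{14}{3}}}{6} = - \frac{\frac{1}{3} i \sqrt{42}}{6} = - \frac{i \sqrt{42}}{18} \approx - 0.36004 i$)
$\left(-110 + m\right)^{2} = \left(-110 - \frac{i \sqrt{42}}{18}\right)^{2}$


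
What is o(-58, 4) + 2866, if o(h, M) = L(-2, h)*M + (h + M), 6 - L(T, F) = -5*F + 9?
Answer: 1640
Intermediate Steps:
L(T, F) = -3 + 5*F (L(T, F) = 6 - (-5*F + 9) = 6 - (9 - 5*F) = 6 + (-9 + 5*F) = -3 + 5*F)
o(h, M) = M + h + M*(-3 + 5*h) (o(h, M) = (-3 + 5*h)*M + (h + M) = M*(-3 + 5*h) + (M + h) = M + h + M*(-3 + 5*h))
o(-58, 4) + 2866 = (4 - 58 + 4*(-3 + 5*(-58))) + 2866 = (4 - 58 + 4*(-3 - 290)) + 2866 = (4 - 58 + 4*(-293)) + 2866 = (4 - 58 - 1172) + 2866 = -1226 + 2866 = 1640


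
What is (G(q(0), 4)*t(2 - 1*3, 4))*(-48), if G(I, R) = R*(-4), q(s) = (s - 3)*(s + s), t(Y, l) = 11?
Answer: 8448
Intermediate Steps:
q(s) = 2*s*(-3 + s) (q(s) = (-3 + s)*(2*s) = 2*s*(-3 + s))
G(I, R) = -4*R
(G(q(0), 4)*t(2 - 1*3, 4))*(-48) = (-4*4*11)*(-48) = -16*11*(-48) = -176*(-48) = 8448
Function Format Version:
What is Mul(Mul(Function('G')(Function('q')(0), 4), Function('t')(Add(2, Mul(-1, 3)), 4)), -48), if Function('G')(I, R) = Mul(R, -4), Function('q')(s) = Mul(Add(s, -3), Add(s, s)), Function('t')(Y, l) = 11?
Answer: 8448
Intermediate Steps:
Function('q')(s) = Mul(2, s, Add(-3, s)) (Function('q')(s) = Mul(Add(-3, s), Mul(2, s)) = Mul(2, s, Add(-3, s)))
Function('G')(I, R) = Mul(-4, R)
Mul(Mul(Function('G')(Function('q')(0), 4), Function('t')(Add(2, Mul(-1, 3)), 4)), -48) = Mul(Mul(Mul(-4, 4), 11), -48) = Mul(Mul(-16, 11), -48) = Mul(-176, -48) = 8448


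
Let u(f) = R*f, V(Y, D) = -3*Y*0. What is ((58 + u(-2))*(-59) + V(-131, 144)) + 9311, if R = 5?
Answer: 6479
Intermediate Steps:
V(Y, D) = 0
u(f) = 5*f
((58 + u(-2))*(-59) + V(-131, 144)) + 9311 = ((58 + 5*(-2))*(-59) + 0) + 9311 = ((58 - 10)*(-59) + 0) + 9311 = (48*(-59) + 0) + 9311 = (-2832 + 0) + 9311 = -2832 + 9311 = 6479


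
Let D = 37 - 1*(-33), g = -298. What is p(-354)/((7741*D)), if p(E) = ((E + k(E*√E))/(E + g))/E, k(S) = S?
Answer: -1/353299240 - I*√354/353299240 ≈ -2.8305e-9 - 5.3255e-8*I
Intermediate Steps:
D = 70 (D = 37 + 33 = 70)
p(E) = (E + E^(3/2))/(E*(-298 + E)) (p(E) = ((E + E*√E)/(E - 298))/E = ((E + E^(3/2))/(-298 + E))/E = (E + E^(3/2))/(E*(-298 + E)))
p(-354)/((7741*D)) = ((1 + √(-354))/(-298 - 354))/((7741*70)) = ((1 + I*√354)/(-652))/541870 = -(1 + I*√354)/652*(1/541870) = (-1/652 - I*√354/652)*(1/541870) = -1/353299240 - I*√354/353299240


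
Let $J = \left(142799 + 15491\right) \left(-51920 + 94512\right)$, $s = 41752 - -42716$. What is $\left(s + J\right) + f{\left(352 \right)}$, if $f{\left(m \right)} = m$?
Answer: $6741972500$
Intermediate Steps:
$s = 84468$ ($s = 41752 + 42716 = 84468$)
$J = 6741887680$ ($J = 158290 \cdot 42592 = 6741887680$)
$\left(s + J\right) + f{\left(352 \right)} = \left(84468 + 6741887680\right) + 352 = 6741972148 + 352 = 6741972500$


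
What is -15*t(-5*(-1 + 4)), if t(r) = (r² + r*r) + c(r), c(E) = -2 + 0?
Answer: -6720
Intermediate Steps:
c(E) = -2
t(r) = -2 + 2*r² (t(r) = (r² + r*r) - 2 = (r² + r²) - 2 = 2*r² - 2 = -2 + 2*r²)
-15*t(-5*(-1 + 4)) = -15*(-2 + 2*(-5*(-1 + 4))²) = -15*(-2 + 2*(-5*3)²) = -15*(-2 + 2*(-15)²) = -15*(-2 + 2*225) = -15*(-2 + 450) = -15*448 = -6720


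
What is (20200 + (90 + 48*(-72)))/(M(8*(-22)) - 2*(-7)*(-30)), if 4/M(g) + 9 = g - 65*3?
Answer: -1599230/39901 ≈ -40.080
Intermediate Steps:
M(g) = 4/(-204 + g) (M(g) = 4/(-9 + (g - 65*3)) = 4/(-9 + (g - 13*15)) = 4/(-9 + (g - 195)) = 4/(-9 + (-195 + g)) = 4/(-204 + g))
(20200 + (90 + 48*(-72)))/(M(8*(-22)) - 2*(-7)*(-30)) = (20200 + (90 + 48*(-72)))/(4/(-204 + 8*(-22)) - 2*(-7)*(-30)) = (20200 + (90 - 3456))/(4/(-204 - 176) + 14*(-30)) = (20200 - 3366)/(4/(-380) - 420) = 16834/(4*(-1/380) - 420) = 16834/(-1/95 - 420) = 16834/(-39901/95) = 16834*(-95/39901) = -1599230/39901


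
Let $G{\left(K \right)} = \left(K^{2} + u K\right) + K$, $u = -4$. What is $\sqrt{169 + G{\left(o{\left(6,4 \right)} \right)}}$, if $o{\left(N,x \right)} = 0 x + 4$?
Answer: $\sqrt{173} \approx 13.153$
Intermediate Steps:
$o{\left(N,x \right)} = 4$ ($o{\left(N,x \right)} = 0 + 4 = 4$)
$G{\left(K \right)} = K^{2} - 3 K$ ($G{\left(K \right)} = \left(K^{2} - 4 K\right) + K = K^{2} - 3 K$)
$\sqrt{169 + G{\left(o{\left(6,4 \right)} \right)}} = \sqrt{169 + 4 \left(-3 + 4\right)} = \sqrt{169 + 4 \cdot 1} = \sqrt{169 + 4} = \sqrt{173}$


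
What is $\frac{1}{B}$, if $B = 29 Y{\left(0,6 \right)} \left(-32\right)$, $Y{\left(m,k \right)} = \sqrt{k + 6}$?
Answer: $- \frac{\sqrt{3}}{5568} \approx -0.00031107$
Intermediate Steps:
$Y{\left(m,k \right)} = \sqrt{6 + k}$
$B = - 1856 \sqrt{3}$ ($B = 29 \sqrt{6 + 6} \left(-32\right) = 29 \sqrt{12} \left(-32\right) = 29 \cdot 2 \sqrt{3} \left(-32\right) = 58 \sqrt{3} \left(-32\right) = - 1856 \sqrt{3} \approx -3214.7$)
$\frac{1}{B} = \frac{1}{\left(-1856\right) \sqrt{3}} = - \frac{\sqrt{3}}{5568}$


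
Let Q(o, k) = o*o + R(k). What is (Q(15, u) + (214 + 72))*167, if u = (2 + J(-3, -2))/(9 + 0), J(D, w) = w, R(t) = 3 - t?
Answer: 85838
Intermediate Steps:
u = 0 (u = (2 - 2)/(9 + 0) = 0/9 = 0*(1/9) = 0)
Q(o, k) = 3 + o**2 - k (Q(o, k) = o*o + (3 - k) = o**2 + (3 - k) = 3 + o**2 - k)
(Q(15, u) + (214 + 72))*167 = ((3 + 15**2 - 1*0) + (214 + 72))*167 = ((3 + 225 + 0) + 286)*167 = (228 + 286)*167 = 514*167 = 85838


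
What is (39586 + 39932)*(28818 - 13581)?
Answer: 1211615766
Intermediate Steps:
(39586 + 39932)*(28818 - 13581) = 79518*15237 = 1211615766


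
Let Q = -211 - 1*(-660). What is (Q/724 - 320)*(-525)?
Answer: 121396275/724 ≈ 1.6767e+5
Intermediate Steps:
Q = 449 (Q = -211 + 660 = 449)
(Q/724 - 320)*(-525) = (449/724 - 320)*(-525) = -231231/724*(-525) = 121396275/724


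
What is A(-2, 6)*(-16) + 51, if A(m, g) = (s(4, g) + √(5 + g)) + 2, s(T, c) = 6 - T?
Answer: -13 - 16*√11 ≈ -66.066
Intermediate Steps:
A(m, g) = 4 + √(5 + g) (A(m, g) = ((6 - 1*4) + √(5 + g)) + 2 = ((6 - 4) + √(5 + g)) + 2 = (2 + √(5 + g)) + 2 = 4 + √(5 + g))
A(-2, 6)*(-16) + 51 = (4 + √(5 + 6))*(-16) + 51 = (4 + √11)*(-16) + 51 = (-64 - 16*√11) + 51 = -13 - 16*√11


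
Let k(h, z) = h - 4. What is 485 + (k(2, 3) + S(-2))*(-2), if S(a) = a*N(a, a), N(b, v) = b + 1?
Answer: 485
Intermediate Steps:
N(b, v) = 1 + b
k(h, z) = -4 + h
S(a) = a*(1 + a)
485 + (k(2, 3) + S(-2))*(-2) = 485 + ((-4 + 2) - 2*(1 - 2))*(-2) = 485 + (-2 - 2*(-1))*(-2) = 485 + (-2 + 2)*(-2) = 485 + 0*(-2) = 485 + 0 = 485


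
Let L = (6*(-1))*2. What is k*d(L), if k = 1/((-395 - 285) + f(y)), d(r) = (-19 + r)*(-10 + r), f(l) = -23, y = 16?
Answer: -682/703 ≈ -0.97013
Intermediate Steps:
L = -12 (L = -6*2 = -12)
k = -1/703 (k = 1/((-395 - 285) - 23) = 1/(-680 - 23) = 1/(-703) = -1/703 ≈ -0.0014225)
k*d(L) = -(190 + (-12)² - 29*(-12))/703 = -(190 + 144 + 348)/703 = -1/703*682 = -682/703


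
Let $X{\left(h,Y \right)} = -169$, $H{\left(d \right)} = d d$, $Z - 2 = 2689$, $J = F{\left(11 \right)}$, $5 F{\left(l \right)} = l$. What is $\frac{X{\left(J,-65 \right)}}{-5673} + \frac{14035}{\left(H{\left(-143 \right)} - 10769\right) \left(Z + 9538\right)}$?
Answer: $\frac{573865321}{19187175216} \approx 0.029909$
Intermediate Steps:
$F{\left(l \right)} = \frac{l}{5}$
$J = \frac{11}{5}$ ($J = \frac{1}{5} \cdot 11 = \frac{11}{5} \approx 2.2$)
$Z = 2691$ ($Z = 2 + 2689 = 2691$)
$H{\left(d \right)} = d^{2}$
$\frac{X{\left(J,-65 \right)}}{-5673} + \frac{14035}{\left(H{\left(-143 \right)} - 10769\right) \left(Z + 9538\right)} = - \frac{169}{-5673} + \frac{14035}{\left(\left(-143\right)^{2} - 10769\right) \left(2691 + 9538\right)} = \left(-169\right) \left(- \frac{1}{5673}\right) + \frac{14035}{\left(20449 - 10769\right) 12229} = \frac{169}{5673} + \frac{14035}{9680 \cdot 12229} = \frac{169}{5673} + \frac{14035}{118376720} = \frac{169}{5673} + 14035 \cdot \frac{1}{118376720} = \frac{169}{5673} + \frac{401}{3382192} = \frac{573865321}{19187175216}$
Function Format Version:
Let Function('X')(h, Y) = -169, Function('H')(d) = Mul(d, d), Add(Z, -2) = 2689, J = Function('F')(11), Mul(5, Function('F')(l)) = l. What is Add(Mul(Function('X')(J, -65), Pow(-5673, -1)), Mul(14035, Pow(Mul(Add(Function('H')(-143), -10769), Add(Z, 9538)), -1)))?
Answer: Rational(573865321, 19187175216) ≈ 0.029909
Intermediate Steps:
Function('F')(l) = Mul(Rational(1, 5), l)
J = Rational(11, 5) (J = Mul(Rational(1, 5), 11) = Rational(11, 5) ≈ 2.2000)
Z = 2691 (Z = Add(2, 2689) = 2691)
Function('H')(d) = Pow(d, 2)
Add(Mul(Function('X')(J, -65), Pow(-5673, -1)), Mul(14035, Pow(Mul(Add(Function('H')(-143), -10769), Add(Z, 9538)), -1))) = Add(Mul(-169, Pow(-5673, -1)), Mul(14035, Pow(Mul(Add(Pow(-143, 2), -10769), Add(2691, 9538)), -1))) = Add(Mul(-169, Rational(-1, 5673)), Mul(14035, Pow(Mul(Add(20449, -10769), 12229), -1))) = Add(Rational(169, 5673), Mul(14035, Pow(Mul(9680, 12229), -1))) = Add(Rational(169, 5673), Mul(14035, Pow(118376720, -1))) = Add(Rational(169, 5673), Mul(14035, Rational(1, 118376720))) = Add(Rational(169, 5673), Rational(401, 3382192)) = Rational(573865321, 19187175216)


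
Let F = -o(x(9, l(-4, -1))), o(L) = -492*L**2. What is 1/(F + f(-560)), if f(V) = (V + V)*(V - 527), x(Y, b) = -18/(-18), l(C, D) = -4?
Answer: 1/1217932 ≈ 8.2106e-7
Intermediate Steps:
x(Y, b) = 1 (x(Y, b) = -18*(-1/18) = 1)
f(V) = 2*V*(-527 + V) (f(V) = (2*V)*(-527 + V) = 2*V*(-527 + V))
F = 492 (F = -(-492)*1**2 = -(-492) = -1*(-492) = 492)
1/(F + f(-560)) = 1/(492 + 2*(-560)*(-527 - 560)) = 1/(492 + 2*(-560)*(-1087)) = 1/(492 + 1217440) = 1/1217932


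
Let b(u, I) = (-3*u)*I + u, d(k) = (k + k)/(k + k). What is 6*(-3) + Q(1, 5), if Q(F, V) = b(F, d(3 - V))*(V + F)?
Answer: -30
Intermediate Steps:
d(k) = 1 (d(k) = (2*k)/((2*k)) = (2*k)*(1/(2*k)) = 1)
b(u, I) = u - 3*I*u (b(u, I) = -3*I*u + u = u - 3*I*u)
Q(F, V) = -2*F*(F + V) (Q(F, V) = (F*(1 - 3*1))*(V + F) = (F*(1 - 3))*(F + V) = (F*(-2))*(F + V) = (-2*F)*(F + V) = -2*F*(F + V))
6*(-3) + Q(1, 5) = 6*(-3) - 2*1*(1 + 5) = -18 - 2*1*6 = -18 - 12 = -30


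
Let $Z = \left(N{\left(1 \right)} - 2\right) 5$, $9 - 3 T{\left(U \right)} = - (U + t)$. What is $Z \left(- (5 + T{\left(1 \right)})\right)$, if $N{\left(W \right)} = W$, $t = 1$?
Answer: $\frac{130}{3} \approx 43.333$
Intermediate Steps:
$T{\left(U \right)} = \frac{10}{3} + \frac{U}{3}$ ($T{\left(U \right)} = 3 - \frac{\left(-1\right) \left(U + 1\right)}{3} = 3 - \frac{\left(-1\right) \left(1 + U\right)}{3} = 3 - \frac{-1 - U}{3} = 3 + \left(\frac{1}{3} + \frac{U}{3}\right) = \frac{10}{3} + \frac{U}{3}$)
$Z = -5$ ($Z = \left(1 - 2\right) 5 = \left(-1\right) 5 = -5$)
$Z \left(- (5 + T{\left(1 \right)})\right) = - 5 \left(- (5 + \left(\frac{10}{3} + \frac{1}{3} \cdot 1\right))\right) = - 5 \left(- (5 + \left(\frac{10}{3} + \frac{1}{3}\right))\right) = - 5 \left(- (5 + \frac{11}{3})\right) = - 5 \left(\left(-1\right) \frac{26}{3}\right) = \left(-5\right) \left(- \frac{26}{3}\right) = \frac{130}{3}$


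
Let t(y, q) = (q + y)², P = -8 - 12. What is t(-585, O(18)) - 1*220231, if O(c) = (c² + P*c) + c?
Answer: 143378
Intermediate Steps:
P = -20
O(c) = c² - 19*c (O(c) = (c² - 20*c) + c = c² - 19*c)
t(-585, O(18)) - 1*220231 = (18*(-19 + 18) - 585)² - 1*220231 = (18*(-1) - 585)² - 220231 = (-18 - 585)² - 220231 = (-603)² - 220231 = 363609 - 220231 = 143378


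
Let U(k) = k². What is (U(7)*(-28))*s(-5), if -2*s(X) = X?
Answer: -3430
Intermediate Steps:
s(X) = -X/2
(U(7)*(-28))*s(-5) = (7²*(-28))*(-½*(-5)) = (49*(-28))*(5/2) = -1372*5/2 = -3430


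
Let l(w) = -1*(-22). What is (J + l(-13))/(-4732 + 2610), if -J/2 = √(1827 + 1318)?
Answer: -11/1061 + √3145/1061 ≈ 0.042489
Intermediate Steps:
l(w) = 22
J = -2*√3145 (J = -2*√(1827 + 1318) = -2*√3145 ≈ -112.16)
(J + l(-13))/(-4732 + 2610) = (-2*√3145 + 22)/(-4732 + 2610) = (22 - 2*√3145)/(-2122) = (22 - 2*√3145)*(-1/2122) = -11/1061 + √3145/1061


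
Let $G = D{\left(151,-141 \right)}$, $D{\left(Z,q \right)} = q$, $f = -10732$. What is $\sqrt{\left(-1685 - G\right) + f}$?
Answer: $6 i \sqrt{341} \approx 110.8 i$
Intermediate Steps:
$G = -141$
$\sqrt{\left(-1685 - G\right) + f} = \sqrt{\left(-1685 - -141\right) - 10732} = \sqrt{\left(-1685 + 141\right) - 10732} = \sqrt{-1544 - 10732} = \sqrt{-12276} = 6 i \sqrt{341}$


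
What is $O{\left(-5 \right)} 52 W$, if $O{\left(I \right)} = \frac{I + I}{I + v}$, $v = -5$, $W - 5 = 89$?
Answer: $4888$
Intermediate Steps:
$W = 94$ ($W = 5 + 89 = 94$)
$O{\left(I \right)} = \frac{2 I}{-5 + I}$ ($O{\left(I \right)} = \frac{I + I}{I - 5} = \frac{2 I}{-5 + I}$)
$O{\left(-5 \right)} 52 W = 2 \left(-5\right) \frac{1}{-5 - 5} \cdot 52 \cdot 94 = 2 \left(-5\right) \frac{1}{-10} \cdot 52 \cdot 94 = 2 \left(-5\right) \left(- \frac{1}{10}\right) 52 \cdot 94 = 1 \cdot 52 \cdot 94 = 52 \cdot 94 = 4888$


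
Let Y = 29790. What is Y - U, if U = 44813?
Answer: -15023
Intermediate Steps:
Y - U = 29790 - 1*44813 = 29790 - 44813 = -15023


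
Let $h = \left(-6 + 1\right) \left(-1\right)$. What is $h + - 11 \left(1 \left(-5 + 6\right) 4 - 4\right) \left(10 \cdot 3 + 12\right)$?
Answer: $5$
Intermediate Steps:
$h = 5$ ($h = \left(-5\right) \left(-1\right) = 5$)
$h + - 11 \left(1 \left(-5 + 6\right) 4 - 4\right) \left(10 \cdot 3 + 12\right) = 5 + - 11 \left(1 \left(-5 + 6\right) 4 - 4\right) \left(10 \cdot 3 + 12\right) = 5 + - 11 \left(1 \cdot 1 \cdot 4 - 4\right) \left(30 + 12\right) = 5 + - 11 \left(1 \cdot 4 - 4\right) 42 = 5 + - 11 \left(4 - 4\right) 42 = 5 + \left(-11\right) 0 \cdot 42 = 5 + 0 \cdot 42 = 5 + 0 = 5$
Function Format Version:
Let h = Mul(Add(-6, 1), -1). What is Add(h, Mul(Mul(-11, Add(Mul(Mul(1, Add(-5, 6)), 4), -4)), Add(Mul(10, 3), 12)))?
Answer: 5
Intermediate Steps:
h = 5 (h = Mul(-5, -1) = 5)
Add(h, Mul(Mul(-11, Add(Mul(Mul(1, Add(-5, 6)), 4), -4)), Add(Mul(10, 3), 12))) = Add(5, Mul(Mul(-11, Add(Mul(Mul(1, Add(-5, 6)), 4), -4)), Add(Mul(10, 3), 12))) = Add(5, Mul(Mul(-11, Add(Mul(Mul(1, 1), 4), -4)), Add(30, 12))) = Add(5, Mul(Mul(-11, Add(Mul(1, 4), -4)), 42)) = Add(5, Mul(Mul(-11, Add(4, -4)), 42)) = Add(5, Mul(Mul(-11, 0), 42)) = Add(5, Mul(0, 42)) = Add(5, 0) = 5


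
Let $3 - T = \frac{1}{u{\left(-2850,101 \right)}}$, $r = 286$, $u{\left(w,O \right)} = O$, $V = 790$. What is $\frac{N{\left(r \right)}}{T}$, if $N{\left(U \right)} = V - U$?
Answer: $\frac{25452}{151} \approx 168.56$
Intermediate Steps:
$N{\left(U \right)} = 790 - U$
$T = \frac{302}{101}$ ($T = 3 - \frac{1}{101} = \frac{302}{101} \approx 2.9901$)
$\frac{N{\left(r \right)}}{T} = \frac{790 - 286}{\frac{302}{101}} = \left(790 - 286\right) \frac{101}{302} = 504 \cdot \frac{101}{302} = \frac{25452}{151}$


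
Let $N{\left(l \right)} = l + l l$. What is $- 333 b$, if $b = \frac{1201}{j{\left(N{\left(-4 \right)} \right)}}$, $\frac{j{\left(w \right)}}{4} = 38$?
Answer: $- \frac{399933}{152} \approx -2631.1$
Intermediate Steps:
$N{\left(l \right)} = l + l^{2}$
$j{\left(w \right)} = 152$ ($j{\left(w \right)} = 4 \cdot 38 = 152$)
$b = \frac{1201}{152} \approx 7.9013$
$- 333 b = \left(-333\right) \frac{1201}{152} = - \frac{399933}{152}$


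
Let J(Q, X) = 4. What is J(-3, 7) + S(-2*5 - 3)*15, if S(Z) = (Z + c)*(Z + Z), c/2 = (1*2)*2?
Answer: 1954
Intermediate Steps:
c = 8 (c = 2*((1*2)*2) = 2*(2*2) = 2*4 = 8)
S(Z) = 2*Z*(8 + Z) (S(Z) = (Z + 8)*(Z + Z) = (8 + Z)*(2*Z) = 2*Z*(8 + Z))
J(-3, 7) + S(-2*5 - 3)*15 = 4 + (2*(-2*5 - 3)*(8 + (-2*5 - 3)))*15 = 4 + (2*(-10 - 3)*(8 + (-10 - 3)))*15 = 4 + (2*(-13)*(8 - 13))*15 = 4 + (2*(-13)*(-5))*15 = 4 + 130*15 = 4 + 1950 = 1954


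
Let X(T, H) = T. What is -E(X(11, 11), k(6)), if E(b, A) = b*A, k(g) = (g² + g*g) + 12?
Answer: -924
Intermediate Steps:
k(g) = 12 + 2*g² (k(g) = (g² + g²) + 12 = 2*g² + 12 = 12 + 2*g²)
E(b, A) = A*b
-E(X(11, 11), k(6)) = -(12 + 2*6²)*11 = -(12 + 2*36)*11 = -(12 + 72)*11 = -84*11 = -1*924 = -924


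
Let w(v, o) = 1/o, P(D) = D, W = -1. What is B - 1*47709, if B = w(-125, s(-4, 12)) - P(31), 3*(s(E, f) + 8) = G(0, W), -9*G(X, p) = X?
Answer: -381921/8 ≈ -47740.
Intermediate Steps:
G(X, p) = -X/9
s(E, f) = -8 (s(E, f) = -8 + (-⅑*0)/3 = -8 + (⅓)*0 = -8 + 0 = -8)
B = -249/8 (B = 1/(-8) - 1*31 = -⅛ - 31 = -249/8 ≈ -31.125)
B - 1*47709 = -249/8 - 1*47709 = -249/8 - 47709 = -381921/8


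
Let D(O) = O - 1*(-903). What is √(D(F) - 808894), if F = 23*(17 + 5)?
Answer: I*√807485 ≈ 898.6*I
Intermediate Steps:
F = 506 (F = 23*22 = 506)
D(O) = 903 + O (D(O) = O + 903 = 903 + O)
√(D(F) - 808894) = √((903 + 506) - 808894) = √(1409 - 808894) = √(-807485) = I*√807485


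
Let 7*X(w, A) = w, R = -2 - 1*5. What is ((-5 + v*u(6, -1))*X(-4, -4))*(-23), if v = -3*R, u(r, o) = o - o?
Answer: -460/7 ≈ -65.714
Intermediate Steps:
R = -7 (R = -2 - 5 = -7)
u(r, o) = 0
v = 21 (v = -3*(-7) = 21)
X(w, A) = w/7
((-5 + v*u(6, -1))*X(-4, -4))*(-23) = ((-5 + 21*0)*((⅐)*(-4)))*(-23) = ((-5 + 0)*(-4/7))*(-23) = -5*(-4/7)*(-23) = (20/7)*(-23) = -460/7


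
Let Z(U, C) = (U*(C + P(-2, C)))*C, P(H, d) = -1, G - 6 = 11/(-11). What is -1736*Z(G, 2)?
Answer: -17360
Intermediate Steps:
G = 5 (G = 6 + 11/(-11) = 6 + 11*(-1/11) = 6 - 1 = 5)
Z(U, C) = C*U*(-1 + C) (Z(U, C) = (U*(C - 1))*C = (U*(-1 + C))*C = C*U*(-1 + C))
-1736*Z(G, 2) = -3472*5*(-1 + 2) = -3472*5 = -1736*10 = -17360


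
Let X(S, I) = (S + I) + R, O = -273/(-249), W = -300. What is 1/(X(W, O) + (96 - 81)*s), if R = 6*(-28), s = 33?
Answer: 83/2332 ≈ 0.035592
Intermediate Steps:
R = -168
O = 91/83 (O = -273*(-1/249) = 91/83 ≈ 1.0964)
X(S, I) = -168 + I + S (X(S, I) = (S + I) - 168 = (I + S) - 168 = -168 + I + S)
1/(X(W, O) + (96 - 81)*s) = 1/((-168 + 91/83 - 300) + (96 - 81)*33) = 1/(-38753/83 + 15*33) = 1/(-38753/83 + 495) = 1/(2332/83) = 83/2332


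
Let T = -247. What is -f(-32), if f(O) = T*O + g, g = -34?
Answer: -7870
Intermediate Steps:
f(O) = -34 - 247*O (f(O) = -247*O - 34 = -34 - 247*O)
-f(-32) = -(-34 - 247*(-32)) = -(-34 + 7904) = -1*7870 = -7870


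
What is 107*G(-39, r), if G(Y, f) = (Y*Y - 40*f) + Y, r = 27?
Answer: 43014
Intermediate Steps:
G(Y, f) = Y + Y**2 - 40*f (G(Y, f) = (Y**2 - 40*f) + Y = Y + Y**2 - 40*f)
107*G(-39, r) = 107*(-39 + (-39)**2 - 40*27) = 107*(-39 + 1521 - 1080) = 107*402 = 43014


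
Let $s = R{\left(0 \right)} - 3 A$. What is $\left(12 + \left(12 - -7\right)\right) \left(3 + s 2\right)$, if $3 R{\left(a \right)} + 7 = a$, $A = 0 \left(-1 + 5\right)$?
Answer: $- \frac{155}{3} \approx -51.667$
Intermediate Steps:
$A = 0$ ($A = 0 \cdot 4 = 0$)
$R{\left(a \right)} = - \frac{7}{3} + \frac{a}{3}$
$s = - \frac{7}{3}$ ($s = \left(- \frac{7}{3} + \frac{1}{3} \cdot 0\right) - 0 = \left(- \frac{7}{3} + 0\right) + 0 = - \frac{7}{3} + 0 = - \frac{7}{3} \approx -2.3333$)
$\left(12 + \left(12 - -7\right)\right) \left(3 + s 2\right) = \left(12 + \left(12 - -7\right)\right) \left(3 - \frac{14}{3}\right) = \left(12 + \left(12 + 7\right)\right) \left(3 - \frac{14}{3}\right) = \left(12 + 19\right) \left(- \frac{5}{3}\right) = 31 \left(- \frac{5}{3}\right) = - \frac{155}{3}$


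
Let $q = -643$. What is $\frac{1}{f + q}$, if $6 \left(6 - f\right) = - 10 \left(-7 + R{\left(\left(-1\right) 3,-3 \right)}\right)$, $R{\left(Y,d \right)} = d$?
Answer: $- \frac{3}{1961} \approx -0.0015298$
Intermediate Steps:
$f = - \frac{32}{3}$ ($f = 6 - \frac{\left(-10\right) \left(-7 - 3\right)}{6} = 6 - \frac{\left(-10\right) \left(-10\right)}{6} = 6 - \frac{50}{3} = - \frac{32}{3} \approx -10.667$)
$\frac{1}{f + q} = \frac{1}{- \frac{32}{3} - 643} = \frac{1}{- \frac{1961}{3}} = - \frac{3}{1961}$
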